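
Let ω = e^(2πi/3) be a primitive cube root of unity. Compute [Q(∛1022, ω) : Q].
[Q(∛1022, ω) : Q] = 6

[Q(∛1022):Q] = 3 (min poly x^3 - 1022, irreducible since 1022 is not a perfect cube). [Q(ω):Q] = 2 (min poly x^2 + x + 1). Since Q(∛1022) ⊂ R and ω ∉ R, we have ω ∉ Q(∛1022), so x^2 + x + 1 remains irreducible over Q(∛1022) and [Q(∛1022, ω) : Q(∛1022)] = 2. By the tower law, [Q(∛1022, ω) : Q] = 3 · 2 = 6. (In fact Q(∛1022, ω) is the splitting field of x^3 - 1022 over Q.)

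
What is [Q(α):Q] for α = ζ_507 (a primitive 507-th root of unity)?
[Q(α):Q] = 312

The minimal polynomial of ζ_507 over Q is the 507-th cyclotomic polynomial Φ_507(x), which is irreducible over Q and has degree φ(507) = 312. Hence [Q(α):Q] = φ(507) = 312.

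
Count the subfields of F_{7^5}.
F_{7^5} has 2 subfields

The subfields of F_{p^n} are exactly the fields F_{p^d} for d | n (each is the fixed field of the unique index-d subgroup of Gal(F_{p^n}/F_p) ≅ Z/nZ). The divisors of n = 5 are {1, 5}, giving 2 subfields: F_{7^1}, F_{7^5}.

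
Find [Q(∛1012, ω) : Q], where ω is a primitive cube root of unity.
[Q(∛1012, ω) : Q] = 6

[Q(∛1012):Q] = 3 (min poly x^3 - 1012, irreducible since 1012 is not a perfect cube). [Q(ω):Q] = 2 (min poly x^2 + x + 1). Since Q(∛1012) ⊂ R and ω ∉ R, we have ω ∉ Q(∛1012), so x^2 + x + 1 remains irreducible over Q(∛1012) and [Q(∛1012, ω) : Q(∛1012)] = 2. By the tower law, [Q(∛1012, ω) : Q] = 3 · 2 = 6. (In fact Q(∛1012, ω) is the splitting field of x^3 - 1012 over Q.)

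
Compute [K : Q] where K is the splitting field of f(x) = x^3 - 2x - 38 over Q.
[K : Q] = 6

By the rational root test, any rational root of the monic integer polynomial f(x) = x^3 - 2x - 38 must be an integer dividing the constant term -38, i.e. one of ±{1, 2, 19, 38}. Evaluating: f(1) = -39, f(-1) = -37, f(2) = -34, f(-2) = -42, f(19) = 6783, f(-19) = -6859, f(38) = 54758, f(-38) = -54834; none is 0, so f has no rational root and is therefore irreducible over Q (a cubic with no linear factor over a field is irreducible). For an irreducible cubic, the Galois group is A_3 or S_3 according as the discriminant disc(f) = -4a^3 - 27b^2 = -4·(-2)^3 - 27·(-38)^2 = -38956 is or is not a square in Q. Here disc(f) = -38956 is not a perfect square in Q, so the Galois group of f over Q is not contained in A_3 and must be all of S_3. The splitting field has degree |S_3| = 6 over Q, so [K : Q] = 6.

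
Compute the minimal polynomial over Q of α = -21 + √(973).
m_α(x) = x^2 + 42x - 532

From α + 21 = √(973), squaring gives (α + 21)^2 = 973, i.e. α^2 + 42α + 441 = 973, so α^2 + 42α - 532 = 0. The discriminant of x^2 + 42x - 532 is (42)^2 - 4·(-532) = 1764 + 2128 = 3892, and 4·(973) is not a perfect square in Q since 973 is squarefree and ≠ 1. Hence x^2 + 42x - 532 is irreducible over Q and is the minimal polynomial of α.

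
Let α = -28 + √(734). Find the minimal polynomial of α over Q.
m_α(x) = x^2 + 56x + 50

From α + 28 = √(734), squaring gives (α + 28)^2 = 734, i.e. α^2 + 56α + 784 = 734, so α^2 + 56α + 50 = 0. The discriminant of x^2 + 56x + 50 is (56)^2 - 4·(50) = 3136 - 200 = 2936, and 4·(734) is not a perfect square in Q since 734 is squarefree and ≠ 1. Hence x^2 + 56x + 50 is irreducible over Q and is the minimal polynomial of α.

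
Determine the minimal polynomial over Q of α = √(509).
m_α(x) = x^2 - 509

α satisfies α^2 - 509 = 0, so x^2 - 509 annihilates α. Since d = 509 is squarefree and ≠ 1, it is not a perfect square in Q, so x^2 - 509 has no rational root and is therefore irreducible over Q (a degree-2 polynomial over a field is irreducible iff it has no root). Hence m_α(x) = x^2 - 509.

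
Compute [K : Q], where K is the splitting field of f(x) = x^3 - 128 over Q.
[K : Q] = 6

The roots of x^3 - 128 are ∛128, ω∛128, ω^2∛128 where ω = e^(2πi/3) is a primitive cube root of unity, so K = Q(∛128, ω). Now [Q(∛128):Q] = 3 (since 128 is not a perfect cube, x^3 - 128 is irreducible) and [Q(ω):Q] = 2. Both 2 and 3 divide [K:Q], and [K:Q] ≤ 3·2 = 6, so [K:Q] = 6. (Equivalently: Q(∛128) ⊂ R but ω ∉ R, so [K : Q(∛128)] = 2.)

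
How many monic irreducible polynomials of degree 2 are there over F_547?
There are 149331 monic irreducible polynomials of degree 2 over F_547

Each element of F_{547^2} that lies in no proper subfield is a root of exactly one monic irreducible of degree 2 over F_547, and each such polynomial has 2 distinct roots in F_{547^2}. By Möbius inversion the count is N_547(2) = (1/2) Σ_{d|2} μ(2/d) · 547^d = (1/2)(μ(2)·547^1 + μ(1)·547^2) = 298662/2 = 149331.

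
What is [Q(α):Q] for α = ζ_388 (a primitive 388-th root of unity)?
[Q(α):Q] = 192

The minimal polynomial of ζ_388 over Q is the 388-th cyclotomic polynomial Φ_388(x), which is irreducible over Q and has degree φ(388) = 192. Hence [Q(α):Q] = φ(388) = 192.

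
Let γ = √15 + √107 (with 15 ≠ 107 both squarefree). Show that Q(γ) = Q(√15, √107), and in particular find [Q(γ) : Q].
[Q(γ) : Q] = 4 (equivalently, Q(γ) = Q(√15, √107))

Obviously Q(γ) ⊆ Q(√15, √107), and [Q(√15, √107):Q] = 4 (since 15, 107 are distinct squarefree integers > 1 with 1605 not a perfect square). To show equality we compute the minimal polynomial of γ. From γ = √15 + √107: γ^2 = 15 + 2√(1605) + 107 = 122 + 2√(1605), so γ^2 - 122 = 2√(1605); squaring, (γ^2 - 122)^2 = 4·1605, i.e. γ^4 - 244γ^2 + 14884 - 6420 = 0, i.e. γ^4 - 244γ^2 + 8464 = 0. So γ is a root of x^4 - 244x^2 + 8464. This polynomial is irreducible over Q: it has no rational root (each ±√15 ± √107 is irrational), and any factorization into two quadratics over Q would force √(1605) ∈ Q (pairing opposite roots) or √15, √107 ∈ Q (other pairings), all impossible. Hence [Q(γ):Q] = 4 = [Q(√15, √107):Q], so Q(γ) = Q(√15, √107).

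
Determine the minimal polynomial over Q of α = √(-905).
m_α(x) = x^2 + 905

α satisfies α^2 + 905 = 0, so x^2 + 905 annihilates α. Since d = -905 is squarefree and ≠ 1, it is not a perfect square in Q, so x^2 + 905 has no rational root and is therefore irreducible over Q (a degree-2 polynomial over a field is irreducible iff it has no root). Hence m_α(x) = x^2 + 905.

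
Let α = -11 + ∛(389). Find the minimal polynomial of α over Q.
m_α(x) = x^3 + 33x^2 + 363x + 942

Set β = α + 11 = ∛(389), so β^3 = 389. Then (α + 11)^3 - 389 = 0, i.e. α is a root of g(x) = (x + 11)^3 - 389 = x^3 + 33x^2 + 363x + 942. Since g(x) = h(x + 11) where h(x) = x^3 - 389, and h is irreducible over Q (because 389 is not a perfect cube, so h has no rational root, and a monic cubic with no rational root is irreducible), g is also irreducible (irreducibility is preserved under the substitution x → x + 11). Hence m_α(x) = x^3 + 33x^2 + 363x + 942.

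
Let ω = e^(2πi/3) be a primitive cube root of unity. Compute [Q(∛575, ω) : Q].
[Q(∛575, ω) : Q] = 6

[Q(∛575):Q] = 3 (min poly x^3 - 575, irreducible since 575 is not a perfect cube). [Q(ω):Q] = 2 (min poly x^2 + x + 1). Since Q(∛575) ⊂ R and ω ∉ R, we have ω ∉ Q(∛575), so x^2 + x + 1 remains irreducible over Q(∛575) and [Q(∛575, ω) : Q(∛575)] = 2. By the tower law, [Q(∛575, ω) : Q] = 3 · 2 = 6. (In fact Q(∛575, ω) is the splitting field of x^3 - 575 over Q.)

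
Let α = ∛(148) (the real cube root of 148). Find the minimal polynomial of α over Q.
m_α(x) = x^3 - 148

α satisfies α^3 = 148, so x^3 - 148 annihilates α. By the rational root test, a rational root p/q (in lowest terms) of x^3 - 148 would satisfy p^3 = 148 q^3, forcing q = 1 and p^3 = 148; but 148 is not a perfect cube, contradiction. A monic cubic over Q with no rational root is irreducible (any nontrivial factorization would include a linear factor). Hence x^3 - 148 is the minimal polynomial of α, and in particular [Q(α):Q] = 3.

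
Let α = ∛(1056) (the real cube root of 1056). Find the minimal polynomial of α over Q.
m_α(x) = x^3 - 1056

α satisfies α^3 = 1056, so x^3 - 1056 annihilates α. By the rational root test, a rational root p/q (in lowest terms) of x^3 - 1056 would satisfy p^3 = 1056 q^3, forcing q = 1 and p^3 = 1056; but 1056 is not a perfect cube, contradiction. A monic cubic over Q with no rational root is irreducible (any nontrivial factorization would include a linear factor). Hence x^3 - 1056 is the minimal polynomial of α, and in particular [Q(α):Q] = 3.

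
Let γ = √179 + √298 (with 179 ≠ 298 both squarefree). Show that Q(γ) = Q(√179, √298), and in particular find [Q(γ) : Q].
[Q(γ) : Q] = 4 (equivalently, Q(γ) = Q(√179, √298))

Obviously Q(γ) ⊆ Q(√179, √298), and [Q(√179, √298):Q] = 4 (since 179, 298 are distinct squarefree integers > 1 with 53342 not a perfect square). To show equality we compute the minimal polynomial of γ. From γ = √179 + √298: γ^2 = 179 + 2√(53342) + 298 = 477 + 2√(53342), so γ^2 - 477 = 2√(53342); squaring, (γ^2 - 477)^2 = 4·53342, i.e. γ^4 - 954γ^2 + 227529 - 213368 = 0, i.e. γ^4 - 954γ^2 + 14161 = 0. So γ is a root of x^4 - 954x^2 + 14161. This polynomial is irreducible over Q: it has no rational root (each ±√179 ± √298 is irrational), and any factorization into two quadratics over Q would force √(53342) ∈ Q (pairing opposite roots) or √179, √298 ∈ Q (other pairings), all impossible. Hence [Q(γ):Q] = 4 = [Q(√179, √298):Q], so Q(γ) = Q(√179, √298).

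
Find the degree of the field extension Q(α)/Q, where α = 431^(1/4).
[Q(α):Q] = 4

α is a root of x^4 - 431. By Eisenstein's criterion at the prime p = 431 (which divides the constant term 431 but p^2 = 185761 does not, since 431 is squarefree), x^4 - 431 is irreducible over Q. Hence [Q(α):Q] = 4.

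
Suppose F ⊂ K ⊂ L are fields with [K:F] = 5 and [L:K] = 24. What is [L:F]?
[L:F] = 120

The tower law says that for any tower of field extensions F ⊂ K ⊂ L with finite degrees, [L:F] = [L:K] · [K:F]. Here this gives [L:F] = 24 · 5 = 120.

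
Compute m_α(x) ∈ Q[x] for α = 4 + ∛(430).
m_α(x) = x^3 - 12x^2 + 48x - 494

Set β = α - 4 = ∛(430), so β^3 = 430. Then (α - 4)^3 - 430 = 0, i.e. α is a root of g(x) = (x - 4)^3 - 430 = x^3 - 12x^2 + 48x - 494. Since g(x) = h(x - 4) where h(x) = x^3 - 430, and h is irreducible over Q (because 430 is not a perfect cube, so h has no rational root, and a monic cubic with no rational root is irreducible), g is also irreducible (irreducibility is preserved under the substitution x → x - 4). Hence m_α(x) = x^3 - 12x^2 + 48x - 494.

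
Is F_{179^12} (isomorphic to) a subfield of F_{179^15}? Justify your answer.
No: F_{179^12} is not a subfield of F_{179^15}

F_{p^m} embeds in F_{p^n} iff m | n. Here 12 ∤ 15 (since 15 = 1·12 + 3 with remainder 3 ≠ 0), so F_{179^12} is not a subfield of F_{179^15}. Equivalently: if it were, the tower law would give 12 = [F_{179^12}:F_179] dividing [F_{179^15}:F_179] = 15, contradiction.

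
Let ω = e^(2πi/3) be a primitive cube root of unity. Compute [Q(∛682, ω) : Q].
[Q(∛682, ω) : Q] = 6

[Q(∛682):Q] = 3 (min poly x^3 - 682, irreducible since 682 is not a perfect cube). [Q(ω):Q] = 2 (min poly x^2 + x + 1). Since Q(∛682) ⊂ R and ω ∉ R, we have ω ∉ Q(∛682), so x^2 + x + 1 remains irreducible over Q(∛682) and [Q(∛682, ω) : Q(∛682)] = 2. By the tower law, [Q(∛682, ω) : Q] = 3 · 2 = 6. (In fact Q(∛682, ω) is the splitting field of x^3 - 682 over Q.)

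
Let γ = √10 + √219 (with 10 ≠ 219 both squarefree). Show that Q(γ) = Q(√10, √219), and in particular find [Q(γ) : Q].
[Q(γ) : Q] = 4 (equivalently, Q(γ) = Q(√10, √219))

Obviously Q(γ) ⊆ Q(√10, √219), and [Q(√10, √219):Q] = 4 (since 10, 219 are distinct squarefree integers > 1 with 2190 not a perfect square). To show equality we compute the minimal polynomial of γ. From γ = √10 + √219: γ^2 = 10 + 2√(2190) + 219 = 229 + 2√(2190), so γ^2 - 229 = 2√(2190); squaring, (γ^2 - 229)^2 = 4·2190, i.e. γ^4 - 458γ^2 + 52441 - 8760 = 0, i.e. γ^4 - 458γ^2 + 43681 = 0. So γ is a root of x^4 - 458x^2 + 43681. This polynomial is irreducible over Q: it has no rational root (each ±√10 ± √219 is irrational), and any factorization into two quadratics over Q would force √(2190) ∈ Q (pairing opposite roots) or √10, √219 ∈ Q (other pairings), all impossible. Hence [Q(γ):Q] = 4 = [Q(√10, √219):Q], so Q(γ) = Q(√10, √219).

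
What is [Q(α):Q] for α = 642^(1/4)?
[Q(α):Q] = 4

α is a root of x^4 - 642. By Eisenstein's criterion at the prime p = 2 (which divides the constant term 642 but p^2 = 4 does not, since 642 is squarefree), x^4 - 642 is irreducible over Q. Hence [Q(α):Q] = 4.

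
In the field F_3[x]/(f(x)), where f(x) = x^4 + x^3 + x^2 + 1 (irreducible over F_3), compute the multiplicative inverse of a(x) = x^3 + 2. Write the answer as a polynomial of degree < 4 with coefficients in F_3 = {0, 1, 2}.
a(x)^(-1) ≡ x^3 + 2x^2 + 2x + 2 (mod f(x))

Since f is irreducible over F_3, F_3[x]/(f) is a field and a(x) ≠ 0 has an inverse. Apply the extended Euclidean algorithm to f(x) and a(x) in F_3[x]: f(x) = (x + 1)·a(x) + (x^2 + x + 2);  a(x) = (x + 2)·(x^2 + x + 2) + (2x + 1);  (x^2 + x + 2) = (2x + 1)·(2x + 1) + (1). The last nonzero remainder is the constant 1 = gcd(f, a) in F_3. Back-substituting through the division chain expresses 1 = s(x)·a(x) + t(x)·f(x) with s(x) ≡ x^3 + 2x^2 + 2x + 2 (mod f), so a(x)^(-1) ≡ s(x) = x^3 + 2x^2 + 2x + 2 (mod f). Check: (x^3 + 2)·(x^3 + 2x^2 + 2x + 2) = x^6 + 2x^5 + 2x^4 + x^3 + x^2 + x + 1 ≡ 1 (mod x^4 + x^3 + x^2 + 1).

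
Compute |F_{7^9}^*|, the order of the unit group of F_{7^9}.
|F_{7^9}^*| = 40353606

F_{7^9} has 7^9 = 40353607 elements; its multiplicative group consists of all nonzero elements, so |F_{7^9}^*| = 40353607 - 1 = 40353606. (It is cyclic since any finite subgroup of the multiplicative group of a field is cyclic.)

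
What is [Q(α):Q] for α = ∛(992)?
[Q(α):Q] = 3

The minimal polynomial of α is x^3 - 992, irreducible over Q since 992 is not a perfect cube (so x^3 - 992 has no rational root). Hence [Q(α):Q] = deg(m_α) = 3.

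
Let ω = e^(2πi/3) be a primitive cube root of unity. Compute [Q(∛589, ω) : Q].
[Q(∛589, ω) : Q] = 6

[Q(∛589):Q] = 3 (min poly x^3 - 589, irreducible since 589 is not a perfect cube). [Q(ω):Q] = 2 (min poly x^2 + x + 1). Since Q(∛589) ⊂ R and ω ∉ R, we have ω ∉ Q(∛589), so x^2 + x + 1 remains irreducible over Q(∛589) and [Q(∛589, ω) : Q(∛589)] = 2. By the tower law, [Q(∛589, ω) : Q] = 3 · 2 = 6. (In fact Q(∛589, ω) is the splitting field of x^3 - 589 over Q.)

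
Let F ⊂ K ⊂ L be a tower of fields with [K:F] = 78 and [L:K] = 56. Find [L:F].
[L:F] = 4368

The tower law says that for any tower of field extensions F ⊂ K ⊂ L with finite degrees, [L:F] = [L:K] · [K:F]. Here this gives [L:F] = 56 · 78 = 4368.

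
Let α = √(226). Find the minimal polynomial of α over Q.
m_α(x) = x^2 - 226

α satisfies α^2 - 226 = 0, so x^2 - 226 annihilates α. Since d = 226 is squarefree and ≠ 1, it is not a perfect square in Q, so x^2 - 226 has no rational root and is therefore irreducible over Q (a degree-2 polynomial over a field is irreducible iff it has no root). Hence m_α(x) = x^2 - 226.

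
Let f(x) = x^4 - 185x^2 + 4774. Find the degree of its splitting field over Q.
[K : Q] = 4

Solving the quadratic in x^2: x^2 = (185 ± √(185^2 - 4·4774))/2 = (185 ± √15129)/2 = (185 ± 123)/2, giving x^2 = 154 or x^2 = 31. So f(x) = (x^2 - 154)(x^2 - 31) and the roots of f are ±√154, ±√31. Hence the splitting field is K = Q(√154, √31). Since 154 and 31 are distinct squarefree integers > 1, their product 4774 is not a perfect square, so √31 ∉ Q(√154). By the tower law [K:Q] = [Q(√154,√31):Q(√154)] · [Q(√154):Q] = 2 · 2 = 4.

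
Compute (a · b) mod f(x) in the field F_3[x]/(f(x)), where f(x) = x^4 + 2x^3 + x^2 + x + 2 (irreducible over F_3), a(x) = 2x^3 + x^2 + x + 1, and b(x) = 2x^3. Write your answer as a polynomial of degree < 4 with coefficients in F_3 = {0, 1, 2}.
a · b ≡ 2x^3 + 2x + 1 (mod f(x))

Multiply in F_3[x]: a(x)·b(x) = (2x^3 + x^2 + x + 1)·(2x^3) = x^6 + 2x^5 + 2x^4 + 2x^3. This has degree ≥ 4, so divide by f(x) over F_3: x^6 + 2x^5 + 2x^4 + 2x^3 = (x^2 + 1)·(x^4 + 2x^3 + x^2 + x + 2) + (2x^3 + 2x + 1). Hence a·b ≡ 2x^3 + 2x + 1 (mod f). (F_3[x]/(f) is a field with 3^4 = 81 elements since f is irreducible of degree 4.)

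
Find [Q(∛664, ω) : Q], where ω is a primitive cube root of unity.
[Q(∛664, ω) : Q] = 6

[Q(∛664):Q] = 3 (min poly x^3 - 664, irreducible since 664 is not a perfect cube). [Q(ω):Q] = 2 (min poly x^2 + x + 1). Since Q(∛664) ⊂ R and ω ∉ R, we have ω ∉ Q(∛664), so x^2 + x + 1 remains irreducible over Q(∛664) and [Q(∛664, ω) : Q(∛664)] = 2. By the tower law, [Q(∛664, ω) : Q] = 3 · 2 = 6. (In fact Q(∛664, ω) is the splitting field of x^3 - 664 over Q.)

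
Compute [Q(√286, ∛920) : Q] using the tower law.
[Q(√286, ∛920) : Q] = 6

Let L = Q(√286, ∛920). Since Q(√286) ⊂ L and [Q(√286):Q] = 2, the tower law gives 2 | [L:Q]. Likewise Q(∛920) ⊂ L with [Q(∛920):Q] = 3 (because 920 is not a perfect cube), so 3 | [L:Q]. As gcd(2,3) = 1, [L:Q] is divisible by 6. Conversely L is generated over Q by √286 and ∛920, so [L:Q] ≤ 2·3 = 6. Therefore [Q(√286, ∛920) : Q] = 6.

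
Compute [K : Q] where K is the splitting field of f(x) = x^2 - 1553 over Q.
[K : Q] = 2

f(x) = x^2 - 1553 factors as (x - √1553)(x + √1553). The splitting field is K = Q(√1553). Since 1553 is squarefree and > 1, it is not a perfect square, so x^2 - 1553 is irreducible over Q and [Q(√1553) : Q] = 2. Hence [K : Q] = 2.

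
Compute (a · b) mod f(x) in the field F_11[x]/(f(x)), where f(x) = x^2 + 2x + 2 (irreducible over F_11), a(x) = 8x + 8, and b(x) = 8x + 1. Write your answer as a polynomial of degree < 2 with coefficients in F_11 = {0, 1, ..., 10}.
a · b ≡ 10x + 1 (mod f(x))

Multiply in F_11[x]: a(x)·b(x) = (8x + 8)·(8x + 1) = 9x^2 + 6x + 8. This has degree ≥ 2, so divide by f(x) over F_11: 9x^2 + 6x + 8 = (9)·(x^2 + 2x + 2) + (10x + 1). Hence a·b ≡ 10x + 1 (mod f). (F_11[x]/(f) is a field with 11^2 = 121 elements since f is irreducible of degree 2.)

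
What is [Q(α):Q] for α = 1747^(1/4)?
[Q(α):Q] = 4

α is a root of x^4 - 1747. By Eisenstein's criterion at the prime p = 1747 (which divides the constant term 1747 but p^2 = 3052009 does not, since 1747 is squarefree), x^4 - 1747 is irreducible over Q. Hence [Q(α):Q] = 4.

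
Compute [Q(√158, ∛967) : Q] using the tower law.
[Q(√158, ∛967) : Q] = 6

Let L = Q(√158, ∛967). Since Q(√158) ⊂ L and [Q(√158):Q] = 2, the tower law gives 2 | [L:Q]. Likewise Q(∛967) ⊂ L with [Q(∛967):Q] = 3 (because 967 is not a perfect cube), so 3 | [L:Q]. As gcd(2,3) = 1, [L:Q] is divisible by 6. Conversely L is generated over Q by √158 and ∛967, so [L:Q] ≤ 2·3 = 6. Therefore [Q(√158, ∛967) : Q] = 6.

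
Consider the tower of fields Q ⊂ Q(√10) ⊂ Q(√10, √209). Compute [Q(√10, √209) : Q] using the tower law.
[Q(√10, √209) : Q] = 4

[Q(√10):Q] = 2 (min poly x^2 - 10, irreducible since 10 is squarefree > 1). For the top step, suppose √209 ∈ Q(√10), say √209 = c + d√10 with c, d ∈ Q. Squaring: 209 = c^2 + 10d^2 + 2cd√10. Since √10 ∉ Q this forces 2cd = 0. If d = 0 then √209 = c ∈ Q, contradicting 209 squarefree > 1. If c = 0 then 209 = 10d^2, so 10·209 = (10d)^2 is a perfect square in Q — but 10·209 = 2090 is not a perfect square (since 10 and 209 are distinct squarefree integers). Contradiction. Hence √209 ∉ Q(√10), so x^2 - 209 stays irreducible over Q(√10) and [Q(√10, √209) : Q(√10)] = 2. By the tower law, [Q(√10, √209) : Q] = 2 · 2 = 4.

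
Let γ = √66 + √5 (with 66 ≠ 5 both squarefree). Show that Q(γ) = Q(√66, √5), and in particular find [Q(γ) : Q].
[Q(γ) : Q] = 4 (equivalently, Q(γ) = Q(√66, √5))

Obviously Q(γ) ⊆ Q(√66, √5), and [Q(√66, √5):Q] = 4 (since 66, 5 are distinct squarefree integers > 1 with 330 not a perfect square). To show equality we compute the minimal polynomial of γ. From γ = √66 + √5: γ^2 = 66 + 2√(330) + 5 = 71 + 2√(330), so γ^2 - 71 = 2√(330); squaring, (γ^2 - 71)^2 = 4·330, i.e. γ^4 - 142γ^2 + 5041 - 1320 = 0, i.e. γ^4 - 142γ^2 + 3721 = 0. So γ is a root of x^4 - 142x^2 + 3721. This polynomial is irreducible over Q: it has no rational root (each ±√66 ± √5 is irrational), and any factorization into two quadratics over Q would force √(330) ∈ Q (pairing opposite roots) or √66, √5 ∈ Q (other pairings), all impossible. Hence [Q(γ):Q] = 4 = [Q(√66, √5):Q], so Q(γ) = Q(√66, √5).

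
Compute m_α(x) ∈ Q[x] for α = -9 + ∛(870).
m_α(x) = x^3 + 27x^2 + 243x - 141

Set β = α + 9 = ∛(870), so β^3 = 870. Then (α + 9)^3 - 870 = 0, i.e. α is a root of g(x) = (x + 9)^3 - 870 = x^3 + 27x^2 + 243x - 141. Since g(x) = h(x + 9) where h(x) = x^3 - 870, and h is irreducible over Q (because 870 is not a perfect cube, so h has no rational root, and a monic cubic with no rational root is irreducible), g is also irreducible (irreducibility is preserved under the substitution x → x + 9). Hence m_α(x) = x^3 + 27x^2 + 243x - 141.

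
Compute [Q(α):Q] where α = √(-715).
[Q(α):Q] = 2

[Q(α):Q] equals the degree of the minimal polynomial of α. Here α^2 = -715 and x^2 + 715 is irreducible (d = -715 is squarefree, ≠ 1, hence not a square), so deg(m_α) = 2. Thus [Q(α):Q] = 2.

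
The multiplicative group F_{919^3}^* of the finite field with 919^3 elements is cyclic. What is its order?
|F_{919^3}^*| = 776151558

F_{919^3} has 919^3 = 776151559 elements; its multiplicative group consists of all nonzero elements, so |F_{919^3}^*| = 776151559 - 1 = 776151558. (It is cyclic since any finite subgroup of the multiplicative group of a field is cyclic.)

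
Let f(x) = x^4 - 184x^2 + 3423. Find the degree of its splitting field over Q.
[K : Q] = 4

Solving the quadratic in x^2: x^2 = (184 ± √(184^2 - 4·3423))/2 = (184 ± √20164)/2 = (184 ± 142)/2, giving x^2 = 163 or x^2 = 21. So f(x) = (x^2 - 163)(x^2 - 21) and the roots of f are ±√163, ±√21. Hence the splitting field is K = Q(√163, √21). Since 163 and 21 are distinct squarefree integers > 1, their product 3423 is not a perfect square, so √21 ∉ Q(√163). By the tower law [K:Q] = [Q(√163,√21):Q(√163)] · [Q(√163):Q] = 2 · 2 = 4.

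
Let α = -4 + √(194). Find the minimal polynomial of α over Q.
m_α(x) = x^2 + 8x - 178

From α + 4 = √(194), squaring gives (α + 4)^2 = 194, i.e. α^2 + 8α + 16 = 194, so α^2 + 8α - 178 = 0. The discriminant of x^2 + 8x - 178 is (8)^2 - 4·(-178) = 64 + 712 = 776, and 4·(194) is not a perfect square in Q since 194 is squarefree and ≠ 1. Hence x^2 + 8x - 178 is irreducible over Q and is the minimal polynomial of α.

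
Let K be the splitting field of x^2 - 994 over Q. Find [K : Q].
[K : Q] = 2

f(x) = x^2 - 994 factors as (x - √994)(x + √994). The splitting field is K = Q(√994). Since 994 is squarefree and > 1, it is not a perfect square, so x^2 - 994 is irreducible over Q and [Q(√994) : Q] = 2. Hence [K : Q] = 2.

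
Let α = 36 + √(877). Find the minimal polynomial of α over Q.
m_α(x) = x^2 - 72x + 419

From α - 36 = √(877), squaring gives (α - 36)^2 = 877, i.e. α^2 - 72α + 1296 = 877, so α^2 - 72α + 419 = 0. The discriminant of x^2 - 72x + 419 is (-72)^2 - 4·(419) = 5184 - 1676 = 3508, and 4·(877) is not a perfect square in Q since 877 is squarefree and ≠ 1. Hence x^2 - 72x + 419 is irreducible over Q and is the minimal polynomial of α.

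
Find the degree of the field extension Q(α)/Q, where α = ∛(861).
[Q(α):Q] = 3

The minimal polynomial of α is x^3 - 861, irreducible over Q since 861 is not a perfect cube (so x^3 - 861 has no rational root). Hence [Q(α):Q] = deg(m_α) = 3.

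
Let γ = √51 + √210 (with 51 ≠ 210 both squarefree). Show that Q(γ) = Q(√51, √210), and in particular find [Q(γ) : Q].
[Q(γ) : Q] = 4 (equivalently, Q(γ) = Q(√51, √210))

Obviously Q(γ) ⊆ Q(√51, √210), and [Q(√51, √210):Q] = 4 (since 51, 210 are distinct squarefree integers > 1 with 10710 not a perfect square). To show equality we compute the minimal polynomial of γ. From γ = √51 + √210: γ^2 = 51 + 2√(10710) + 210 = 261 + 2√(10710), so γ^2 - 261 = 2√(10710); squaring, (γ^2 - 261)^2 = 4·10710, i.e. γ^4 - 522γ^2 + 68121 - 42840 = 0, i.e. γ^4 - 522γ^2 + 25281 = 0. So γ is a root of x^4 - 522x^2 + 25281. This polynomial is irreducible over Q: it has no rational root (each ±√51 ± √210 is irrational), and any factorization into two quadratics over Q would force √(10710) ∈ Q (pairing opposite roots) or √51, √210 ∈ Q (other pairings), all impossible. Hence [Q(γ):Q] = 4 = [Q(√51, √210):Q], so Q(γ) = Q(√51, √210).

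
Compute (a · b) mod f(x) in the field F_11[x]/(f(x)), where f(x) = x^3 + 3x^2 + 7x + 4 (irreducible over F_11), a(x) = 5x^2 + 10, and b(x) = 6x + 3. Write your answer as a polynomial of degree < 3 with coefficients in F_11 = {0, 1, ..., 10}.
a · b ≡ 2x^2 + 4x + 9 (mod f(x))

Multiply in F_11[x]: a(x)·b(x) = (5x^2 + 10)·(6x + 3) = 8x^3 + 4x^2 + 5x + 8. This has degree ≥ 3, so divide by f(x) over F_11: 8x^3 + 4x^2 + 5x + 8 = (8)·(x^3 + 3x^2 + 7x + 4) + (2x^2 + 4x + 9). Hence a·b ≡ 2x^2 + 4x + 9 (mod f). (F_11[x]/(f) is a field with 11^3 = 1331 elements since f is irreducible of degree 3.)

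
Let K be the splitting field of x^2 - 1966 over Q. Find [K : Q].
[K : Q] = 2

f(x) = x^2 - 1966 factors as (x - √1966)(x + √1966). The splitting field is K = Q(√1966). Since 1966 is squarefree and > 1, it is not a perfect square, so x^2 - 1966 is irreducible over Q and [Q(√1966) : Q] = 2. Hence [K : Q] = 2.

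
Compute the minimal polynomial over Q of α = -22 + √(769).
m_α(x) = x^2 + 44x - 285

From α + 22 = √(769), squaring gives (α + 22)^2 = 769, i.e. α^2 + 44α + 484 = 769, so α^2 + 44α - 285 = 0. The discriminant of x^2 + 44x - 285 is (44)^2 - 4·(-285) = 1936 + 1140 = 3076, and 4·(769) is not a perfect square in Q since 769 is squarefree and ≠ 1. Hence x^2 + 44x - 285 is irreducible over Q and is the minimal polynomial of α.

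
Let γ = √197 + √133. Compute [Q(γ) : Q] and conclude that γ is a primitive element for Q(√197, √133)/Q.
[Q(γ) : Q] = 4 (equivalently, Q(γ) = Q(√197, √133))

Obviously Q(γ) ⊆ Q(√197, √133), and [Q(√197, √133):Q] = 4 (since 197, 133 are distinct squarefree integers > 1 with 26201 not a perfect square). To show equality we compute the minimal polynomial of γ. From γ = √197 + √133: γ^2 = 197 + 2√(26201) + 133 = 330 + 2√(26201), so γ^2 - 330 = 2√(26201); squaring, (γ^2 - 330)^2 = 4·26201, i.e. γ^4 - 660γ^2 + 108900 - 104804 = 0, i.e. γ^4 - 660γ^2 + 4096 = 0. So γ is a root of x^4 - 660x^2 + 4096. This polynomial is irreducible over Q: it has no rational root (each ±√197 ± √133 is irrational), and any factorization into two quadratics over Q would force √(26201) ∈ Q (pairing opposite roots) or √197, √133 ∈ Q (other pairings), all impossible. Hence [Q(γ):Q] = 4 = [Q(√197, √133):Q], so Q(γ) = Q(√197, √133).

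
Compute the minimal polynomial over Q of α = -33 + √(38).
m_α(x) = x^2 + 66x + 1051

From α + 33 = √(38), squaring gives (α + 33)^2 = 38, i.e. α^2 + 66α + 1089 = 38, so α^2 + 66α + 1051 = 0. The discriminant of x^2 + 66x + 1051 is (66)^2 - 4·(1051) = 4356 - 4204 = 152, and 4·(38) is not a perfect square in Q since 38 is squarefree and ≠ 1. Hence x^2 + 66x + 1051 is irreducible over Q and is the minimal polynomial of α.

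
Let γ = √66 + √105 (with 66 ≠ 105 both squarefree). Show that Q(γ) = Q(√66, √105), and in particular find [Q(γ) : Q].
[Q(γ) : Q] = 4 (equivalently, Q(γ) = Q(√66, √105))

Obviously Q(γ) ⊆ Q(√66, √105), and [Q(√66, √105):Q] = 4 (since 66, 105 are distinct squarefree integers > 1 with 6930 not a perfect square). To show equality we compute the minimal polynomial of γ. From γ = √66 + √105: γ^2 = 66 + 2√(6930) + 105 = 171 + 2√(6930), so γ^2 - 171 = 2√(6930); squaring, (γ^2 - 171)^2 = 4·6930, i.e. γ^4 - 342γ^2 + 29241 - 27720 = 0, i.e. γ^4 - 342γ^2 + 1521 = 0. So γ is a root of x^4 - 342x^2 + 1521. This polynomial is irreducible over Q: it has no rational root (each ±√66 ± √105 is irrational), and any factorization into two quadratics over Q would force √(6930) ∈ Q (pairing opposite roots) or √66, √105 ∈ Q (other pairings), all impossible. Hence [Q(γ):Q] = 4 = [Q(√66, √105):Q], so Q(γ) = Q(√66, √105).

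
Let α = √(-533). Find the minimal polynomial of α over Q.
m_α(x) = x^2 + 533

α satisfies α^2 + 533 = 0, so x^2 + 533 annihilates α. Since d = -533 is squarefree and ≠ 1, it is not a perfect square in Q, so x^2 + 533 has no rational root and is therefore irreducible over Q (a degree-2 polynomial over a field is irreducible iff it has no root). Hence m_α(x) = x^2 + 533.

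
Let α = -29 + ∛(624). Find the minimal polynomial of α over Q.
m_α(x) = x^3 + 87x^2 + 2523x + 23765

Set β = α + 29 = ∛(624), so β^3 = 624. Then (α + 29)^3 - 624 = 0, i.e. α is a root of g(x) = (x + 29)^3 - 624 = x^3 + 87x^2 + 2523x + 23765. Since g(x) = h(x + 29) where h(x) = x^3 - 624, and h is irreducible over Q (because 624 is not a perfect cube, so h has no rational root, and a monic cubic with no rational root is irreducible), g is also irreducible (irreducibility is preserved under the substitution x → x + 29). Hence m_α(x) = x^3 + 87x^2 + 2523x + 23765.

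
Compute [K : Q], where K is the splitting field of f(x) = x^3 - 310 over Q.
[K : Q] = 6

The roots of x^3 - 310 are ∛310, ω∛310, ω^2∛310 where ω = e^(2πi/3) is a primitive cube root of unity, so K = Q(∛310, ω). Now [Q(∛310):Q] = 3 (since 310 is not a perfect cube, x^3 - 310 is irreducible) and [Q(ω):Q] = 2. Both 2 and 3 divide [K:Q], and [K:Q] ≤ 3·2 = 6, so [K:Q] = 6. (Equivalently: Q(∛310) ⊂ R but ω ∉ R, so [K : Q(∛310)] = 2.)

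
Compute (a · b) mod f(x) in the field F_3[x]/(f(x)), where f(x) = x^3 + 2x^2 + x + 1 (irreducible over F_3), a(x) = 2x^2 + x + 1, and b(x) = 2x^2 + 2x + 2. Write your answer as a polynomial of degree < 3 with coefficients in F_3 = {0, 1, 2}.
a · b ≡ 2x^2 + 2x + 1 (mod f(x))

Multiply in F_3[x]: a(x)·b(x) = (2x^2 + x + 1)·(2x^2 + 2x + 2) = x^4 + 2x^2 + x + 2. This has degree ≥ 3, so divide by f(x) over F_3: x^4 + 2x^2 + x + 2 = (x + 1)·(x^3 + 2x^2 + x + 1) + (2x^2 + 2x + 1). Hence a·b ≡ 2x^2 + 2x + 1 (mod f). (F_3[x]/(f) is a field with 3^3 = 27 elements since f is irreducible of degree 3.)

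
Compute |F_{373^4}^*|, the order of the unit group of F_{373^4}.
|F_{373^4}^*| = 19356878640

F_{373^4} has 373^4 = 19356878641 elements; its multiplicative group consists of all nonzero elements, so |F_{373^4}^*| = 19356878641 - 1 = 19356878640. (It is cyclic since any finite subgroup of the multiplicative group of a field is cyclic.)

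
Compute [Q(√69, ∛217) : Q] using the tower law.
[Q(√69, ∛217) : Q] = 6

Let L = Q(√69, ∛217). Since Q(√69) ⊂ L and [Q(√69):Q] = 2, the tower law gives 2 | [L:Q]. Likewise Q(∛217) ⊂ L with [Q(∛217):Q] = 3 (because 217 is not a perfect cube), so 3 | [L:Q]. As gcd(2,3) = 1, [L:Q] is divisible by 6. Conversely L is generated over Q by √69 and ∛217, so [L:Q] ≤ 2·3 = 6. Therefore [Q(√69, ∛217) : Q] = 6.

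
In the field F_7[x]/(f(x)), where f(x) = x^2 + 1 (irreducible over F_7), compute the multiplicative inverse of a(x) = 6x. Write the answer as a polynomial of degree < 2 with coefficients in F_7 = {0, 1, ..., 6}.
a(x)^(-1) ≡ x (mod f(x))

Since f is irreducible over F_7, F_7[x]/(f) is a field and a(x) ≠ 0 has an inverse. Apply the extended Euclidean algorithm to f(x) and a(x) in F_7[x]: f(x) = (6x)·a(x) + (1). The last nonzero remainder is the constant 1 = gcd(f, a) in F_7. Back-substituting through the division chain expresses 1 = s(x)·a(x) + t(x)·f(x) with s(x) ≡ x (mod f), so a(x)^(-1) ≡ s(x) = x (mod f). Check: (6x)·(x) = 6x^2 ≡ 1 (mod x^2 + 1).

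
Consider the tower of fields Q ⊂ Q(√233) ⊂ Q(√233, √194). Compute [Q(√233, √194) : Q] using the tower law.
[Q(√233, √194) : Q] = 4

[Q(√233):Q] = 2 (min poly x^2 - 233, irreducible since 233 is squarefree > 1). For the top step, suppose √194 ∈ Q(√233), say √194 = c + d√233 with c, d ∈ Q. Squaring: 194 = c^2 + 233d^2 + 2cd√233. Since √233 ∉ Q this forces 2cd = 0. If d = 0 then √194 = c ∈ Q, contradicting 194 squarefree > 1. If c = 0 then 194 = 233d^2, so 233·194 = (233d)^2 is a perfect square in Q — but 233·194 = 45202 is not a perfect square (since 233 and 194 are distinct squarefree integers). Contradiction. Hence √194 ∉ Q(√233), so x^2 - 194 stays irreducible over Q(√233) and [Q(√233, √194) : Q(√233)] = 2. By the tower law, [Q(√233, √194) : Q] = 2 · 2 = 4.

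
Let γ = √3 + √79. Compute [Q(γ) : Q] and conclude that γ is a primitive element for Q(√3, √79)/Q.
[Q(γ) : Q] = 4 (equivalently, Q(γ) = Q(√3, √79))

Obviously Q(γ) ⊆ Q(√3, √79), and [Q(√3, √79):Q] = 4 (since 3, 79 are distinct squarefree integers > 1 with 237 not a perfect square). To show equality we compute the minimal polynomial of γ. From γ = √3 + √79: γ^2 = 3 + 2√(237) + 79 = 82 + 2√(237), so γ^2 - 82 = 2√(237); squaring, (γ^2 - 82)^2 = 4·237, i.e. γ^4 - 164γ^2 + 6724 - 948 = 0, i.e. γ^4 - 164γ^2 + 5776 = 0. So γ is a root of x^4 - 164x^2 + 5776. This polynomial is irreducible over Q: it has no rational root (each ±√3 ± √79 is irrational), and any factorization into two quadratics over Q would force √(237) ∈ Q (pairing opposite roots) or √3, √79 ∈ Q (other pairings), all impossible. Hence [Q(γ):Q] = 4 = [Q(√3, √79):Q], so Q(γ) = Q(√3, √79).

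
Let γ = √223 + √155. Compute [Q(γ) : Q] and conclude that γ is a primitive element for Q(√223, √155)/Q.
[Q(γ) : Q] = 4 (equivalently, Q(γ) = Q(√223, √155))

Obviously Q(γ) ⊆ Q(√223, √155), and [Q(√223, √155):Q] = 4 (since 223, 155 are distinct squarefree integers > 1 with 34565 not a perfect square). To show equality we compute the minimal polynomial of γ. From γ = √223 + √155: γ^2 = 223 + 2√(34565) + 155 = 378 + 2√(34565), so γ^2 - 378 = 2√(34565); squaring, (γ^2 - 378)^2 = 4·34565, i.e. γ^4 - 756γ^2 + 142884 - 138260 = 0, i.e. γ^4 - 756γ^2 + 4624 = 0. So γ is a root of x^4 - 756x^2 + 4624. This polynomial is irreducible over Q: it has no rational root (each ±√223 ± √155 is irrational), and any factorization into two quadratics over Q would force √(34565) ∈ Q (pairing opposite roots) or √223, √155 ∈ Q (other pairings), all impossible. Hence [Q(γ):Q] = 4 = [Q(√223, √155):Q], so Q(γ) = Q(√223, √155).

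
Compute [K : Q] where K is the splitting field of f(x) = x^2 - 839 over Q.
[K : Q] = 2

f(x) = x^2 - 839 factors as (x - √839)(x + √839). The splitting field is K = Q(√839). Since 839 is squarefree and > 1, it is not a perfect square, so x^2 - 839 is irreducible over Q and [Q(√839) : Q] = 2. Hence [K : Q] = 2.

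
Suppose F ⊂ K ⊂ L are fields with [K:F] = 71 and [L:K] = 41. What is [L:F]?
[L:F] = 2911

The tower law says that for any tower of field extensions F ⊂ K ⊂ L with finite degrees, [L:F] = [L:K] · [K:F]. Here this gives [L:F] = 41 · 71 = 2911.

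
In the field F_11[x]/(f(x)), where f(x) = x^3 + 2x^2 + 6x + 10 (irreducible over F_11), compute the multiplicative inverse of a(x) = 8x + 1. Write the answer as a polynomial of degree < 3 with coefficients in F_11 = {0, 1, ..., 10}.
a(x)^(-1) ≡ 9x^2 + 10x + 6 (mod f(x))

Since f is irreducible over F_11, F_11[x]/(f) is a field and a(x) ≠ 0 has an inverse. Apply the extended Euclidean algorithm to f(x) and a(x) in F_11[x]: f(x) = (7x^2 + 9x + 1)·a(x) + (9). The last nonzero remainder is the constant 9 = gcd(f, a) in F_11. Back-substituting through the division chain expresses 9 = s(x)·a(x) + t(x)·f(x) with s(x) ≡ 4x^2 + 2x + 10 (mod f), so (4x^2 + 2x + 10)·a(x) ≡ 9 (mod f). Multiplying by 9^(-1) ≡ 5 in F_11 gives a(x)^(-1) ≡ 5·(4x^2 + 2x + 10) ≡ 9x^2 + 10x + 6 (mod f). Check: (8x + 1)·(9x^2 + 10x + 6) = 6x^3 + x^2 + 3x + 6 ≡ 1 (mod x^3 + 2x^2 + 6x + 10).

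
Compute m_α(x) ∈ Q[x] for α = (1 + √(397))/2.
m_α(x) = x^2 - x - 99

From 2α - 1 = √(397), squaring gives (2α - 1)^2 = 397, i.e. 4α^2 - 4α + 1 = 397, so α^2 - α + (1 - 397)/4 = 0. Since 397 ≡ 1 (mod 4), (1 - 397)/4 = -99 ∈ Z. The polynomial x^2 - x - 99 has discriminant 1 - 4·(-99) = 397, which is not a perfect square in Q (d = 397 is squarefree and ≠ 1), so x^2 - x - 99 is irreducible over Q. It is the minimal polynomial of α.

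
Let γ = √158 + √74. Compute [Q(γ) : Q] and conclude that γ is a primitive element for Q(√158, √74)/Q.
[Q(γ) : Q] = 4 (equivalently, Q(γ) = Q(√158, √74))

Obviously Q(γ) ⊆ Q(√158, √74), and [Q(√158, √74):Q] = 4 (since 158, 74 are distinct squarefree integers > 1 with 11692 not a perfect square). To show equality we compute the minimal polynomial of γ. From γ = √158 + √74: γ^2 = 158 + 2√(11692) + 74 = 232 + 2√(11692), so γ^2 - 232 = 2√(11692); squaring, (γ^2 - 232)^2 = 4·11692, i.e. γ^4 - 464γ^2 + 53824 - 46768 = 0, i.e. γ^4 - 464γ^2 + 7056 = 0. So γ is a root of x^4 - 464x^2 + 7056. This polynomial is irreducible over Q: it has no rational root (each ±√158 ± √74 is irrational), and any factorization into two quadratics over Q would force √(11692) ∈ Q (pairing opposite roots) or √158, √74 ∈ Q (other pairings), all impossible. Hence [Q(γ):Q] = 4 = [Q(√158, √74):Q], so Q(γ) = Q(√158, √74).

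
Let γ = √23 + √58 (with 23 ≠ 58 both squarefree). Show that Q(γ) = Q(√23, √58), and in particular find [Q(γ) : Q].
[Q(γ) : Q] = 4 (equivalently, Q(γ) = Q(√23, √58))

Obviously Q(γ) ⊆ Q(√23, √58), and [Q(√23, √58):Q] = 4 (since 23, 58 are distinct squarefree integers > 1 with 1334 not a perfect square). To show equality we compute the minimal polynomial of γ. From γ = √23 + √58: γ^2 = 23 + 2√(1334) + 58 = 81 + 2√(1334), so γ^2 - 81 = 2√(1334); squaring, (γ^2 - 81)^2 = 4·1334, i.e. γ^4 - 162γ^2 + 6561 - 5336 = 0, i.e. γ^4 - 162γ^2 + 1225 = 0. So γ is a root of x^4 - 162x^2 + 1225. This polynomial is irreducible over Q: it has no rational root (each ±√23 ± √58 is irrational), and any factorization into two quadratics over Q would force √(1334) ∈ Q (pairing opposite roots) or √23, √58 ∈ Q (other pairings), all impossible. Hence [Q(γ):Q] = 4 = [Q(√23, √58):Q], so Q(γ) = Q(√23, √58).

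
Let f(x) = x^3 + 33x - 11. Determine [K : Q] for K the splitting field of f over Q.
[K : Q] = 6

By the rational root test, any rational root of the monic integer polynomial f(x) = x^3 + 33x - 11 must be an integer dividing the constant term -11, i.e. one of ±{1, 11}. Evaluating: f(1) = 23, f(-1) = -45, f(11) = 1683, f(-11) = -1705; none is 0, so f has no rational root and is therefore irreducible over Q (a cubic with no linear factor over a field is irreducible). For an irreducible cubic, the Galois group is A_3 or S_3 according as the discriminant disc(f) = -4a^3 - 27b^2 = -4·(33)^3 - 27·(-11)^2 = -147015 is or is not a square in Q. Here disc(f) = -147015 is not a perfect square in Q, so the Galois group of f over Q is not contained in A_3 and must be all of S_3. The splitting field has degree |S_3| = 6 over Q, so [K : Q] = 6.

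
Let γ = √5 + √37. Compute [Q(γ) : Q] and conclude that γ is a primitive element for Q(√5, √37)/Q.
[Q(γ) : Q] = 4 (equivalently, Q(γ) = Q(√5, √37))

Obviously Q(γ) ⊆ Q(√5, √37), and [Q(√5, √37):Q] = 4 (since 5, 37 are distinct squarefree integers > 1 with 185 not a perfect square). To show equality we compute the minimal polynomial of γ. From γ = √5 + √37: γ^2 = 5 + 2√(185) + 37 = 42 + 2√(185), so γ^2 - 42 = 2√(185); squaring, (γ^2 - 42)^2 = 4·185, i.e. γ^4 - 84γ^2 + 1764 - 740 = 0, i.e. γ^4 - 84γ^2 + 1024 = 0. So γ is a root of x^4 - 84x^2 + 1024. This polynomial is irreducible over Q: it has no rational root (each ±√5 ± √37 is irrational), and any factorization into two quadratics over Q would force √(185) ∈ Q (pairing opposite roots) or √5, √37 ∈ Q (other pairings), all impossible. Hence [Q(γ):Q] = 4 = [Q(√5, √37):Q], so Q(γ) = Q(√5, √37).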